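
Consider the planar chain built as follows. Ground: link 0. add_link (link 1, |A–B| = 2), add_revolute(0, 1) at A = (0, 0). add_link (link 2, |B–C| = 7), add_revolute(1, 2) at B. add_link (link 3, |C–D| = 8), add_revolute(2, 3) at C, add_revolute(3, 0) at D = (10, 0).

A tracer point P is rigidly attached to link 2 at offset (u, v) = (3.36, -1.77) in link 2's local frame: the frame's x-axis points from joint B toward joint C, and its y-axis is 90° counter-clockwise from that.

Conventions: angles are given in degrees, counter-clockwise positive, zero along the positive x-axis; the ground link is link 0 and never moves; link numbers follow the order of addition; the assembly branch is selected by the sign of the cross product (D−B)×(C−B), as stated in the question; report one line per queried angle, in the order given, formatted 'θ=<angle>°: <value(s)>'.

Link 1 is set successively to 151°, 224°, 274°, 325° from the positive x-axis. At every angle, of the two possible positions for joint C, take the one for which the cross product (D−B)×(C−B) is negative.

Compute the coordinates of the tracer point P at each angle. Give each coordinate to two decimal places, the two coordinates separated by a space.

A=(0,0), D=(10.00,0)
θ=151°: B = A + 2.00·(cos151°, sin151°) = (-1.7492, 0.9696)
θ=151°: |BD| = 11.7892
θ=151°: circle(B,7.00) ∩ circle(D,8.00): a=5.2584, h=4.6205
θ=151°:   candidates: C₊=(3.8714,5.1420) cross=54.472; C₋=(3.1113,-4.0677) cross=-54.472
θ=151°:   branch - wants cross < 0 → take C=(3.1113,-4.0677) (cross=-54.472)
θ=151°: ex = (C−B)/|BC| = (0.6944,-0.7196); ey = (0.7196,0.6944)
θ=151°: P = B + 3.36·ex + -1.77·ey = (-0.6899,-2.6773)
θ=224°: B = A + 2.00·(cos224°, sin224°) = (-1.4387, -1.3893)
θ=224°: |BD| = 11.5227
θ=224°: circle(B,7.00) ∩ circle(D,8.00): a=5.1105, h=4.7836
θ=224°:   candidates: C₊=(3.0578,3.9756) cross=55.120; C₋=(4.2113,-5.5219) cross=-55.120
θ=224°:   branch - wants cross < 0 → take C=(4.2113,-5.5219) (cross=-55.120)
θ=224°: ex = (C−B)/|BC| = (0.8071,-0.5904); ey = (0.5904,0.8071)
θ=224°: P = B + 3.36·ex + -1.77·ey = (0.2284,-4.8016)
θ=274°: B = A + 2.00·(cos274°, sin274°) = (0.1395, -1.9951)
θ=274°: |BD| = 10.0603
θ=274°: circle(B,7.00) ∩ circle(D,8.00): a=4.2846, h=5.5355
θ=274°:   candidates: C₊=(3.2413,4.2801) cross=55.689; C₋=(5.4368,-6.5710) cross=-55.689
θ=274°:   branch - wants cross < 0 → take C=(5.4368,-6.5710) (cross=-55.689)
θ=274°: ex = (C−B)/|BC| = (0.7568,-0.6537); ey = (0.6537,0.7568)
θ=274°: P = B + 3.36·ex + -1.77·ey = (1.5252,-5.5310)
θ=325°: B = A + 2.00·(cos325°, sin325°) = (1.6383, -1.1472)
θ=325°: |BD| = 8.4400
θ=325°: circle(B,7.00) ∩ circle(D,8.00): a=3.3314, h=6.1564
θ=325°:   candidates: C₊=(4.1020,5.4050) cross=51.961; C₋=(5.7755,-6.7937) cross=-51.961
θ=325°:   branch - wants cross < 0 → take C=(5.7755,-6.7937) (cross=-51.961)
θ=325°: ex = (C−B)/|BC| = (0.5910,-0.8066); ey = (0.8066,0.5910)
θ=325°: P = B + 3.36·ex + -1.77·ey = (2.1964,-4.9036)

θ=151°: -0.69 -2.68
θ=224°: 0.23 -4.80
θ=274°: 1.53 -5.53
θ=325°: 2.20 -4.90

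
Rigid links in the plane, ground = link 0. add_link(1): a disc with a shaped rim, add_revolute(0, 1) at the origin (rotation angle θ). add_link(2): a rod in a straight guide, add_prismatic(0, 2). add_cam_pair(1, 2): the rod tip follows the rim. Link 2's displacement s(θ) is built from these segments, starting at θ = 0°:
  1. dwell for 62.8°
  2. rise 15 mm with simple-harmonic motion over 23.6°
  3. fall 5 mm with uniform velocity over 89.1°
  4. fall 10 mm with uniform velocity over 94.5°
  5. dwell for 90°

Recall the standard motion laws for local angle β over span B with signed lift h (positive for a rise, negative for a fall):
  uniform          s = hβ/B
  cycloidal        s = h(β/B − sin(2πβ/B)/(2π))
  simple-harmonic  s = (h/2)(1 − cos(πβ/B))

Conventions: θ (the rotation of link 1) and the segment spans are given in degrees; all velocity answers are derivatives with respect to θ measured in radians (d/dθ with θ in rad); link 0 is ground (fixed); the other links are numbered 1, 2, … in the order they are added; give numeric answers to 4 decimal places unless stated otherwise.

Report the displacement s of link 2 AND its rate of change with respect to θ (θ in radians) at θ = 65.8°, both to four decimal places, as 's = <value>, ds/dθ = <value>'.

segment 1 (0° to 62.8°, dwell): s unchanged at 0.0000
θ = 65.8° falls in segment 2 (62.8° to 86.4°, simple-harmonic, h = 15): β = 65.8 − 62.8 = 3°, B = 23.6°; Δs = 15/2·(1 − cos(π·0.1271)) = 0.5902; s = 0.0000 + 0.5902 = 0.5902
velocity in seg [62.8°–86.4°] (simple-harmonic), θ in radians: β = 3° = 0.0524 rad, B = 23.6° = 0.4119 rad; ds/dθ = (πh/(2B)) sin(πβ/B) = (π·15/(2·0.4119)) sin(π·0.1271) = 22.242061 mm/rad

s = 0.5902, ds/dθ = 22.2421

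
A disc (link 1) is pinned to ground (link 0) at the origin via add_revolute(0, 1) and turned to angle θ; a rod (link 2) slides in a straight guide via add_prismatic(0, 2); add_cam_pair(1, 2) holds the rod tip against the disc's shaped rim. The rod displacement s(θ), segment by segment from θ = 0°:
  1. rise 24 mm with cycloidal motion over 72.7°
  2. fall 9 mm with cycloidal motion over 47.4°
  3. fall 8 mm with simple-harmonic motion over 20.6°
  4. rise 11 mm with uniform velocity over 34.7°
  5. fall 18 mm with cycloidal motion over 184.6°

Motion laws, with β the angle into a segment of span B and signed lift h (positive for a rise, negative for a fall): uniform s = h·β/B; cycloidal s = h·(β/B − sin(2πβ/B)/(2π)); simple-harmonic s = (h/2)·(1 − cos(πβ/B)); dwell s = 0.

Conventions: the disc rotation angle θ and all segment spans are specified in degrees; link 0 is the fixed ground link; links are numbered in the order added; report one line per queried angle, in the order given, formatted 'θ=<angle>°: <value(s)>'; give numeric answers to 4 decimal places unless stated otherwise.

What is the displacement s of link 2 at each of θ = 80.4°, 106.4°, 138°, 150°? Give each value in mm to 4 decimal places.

segment 1 (0° to 72.7°, cycloidal, h = 24) is passed completely: s = 0.0000 + (24) = 24.0000
θ = 80.4° falls in segment 2 (72.7° to 120.1°, cycloidal, h = -9): β = 80.4 − 72.7 = 7.7°, B = 47.4°; Δs = -9·(0.1624 − sin(2π·0.1624)/(2π)) = -0.2410; s = 24.0000 − 0.2410 = 23.7590
θ = 106.4° falls in segment 2 (72.7° to 120.1°, cycloidal, h = -9): β = 106.4 − 72.7 = 33.7°, B = 47.4°; Δs = -9·(0.7110 − sin(2π·0.7110)/(2π)) = -7.7883; s = 24.0000 − 7.7883 = 16.2117
segment 2 (72.7° to 120.1°, cycloidal, h = -9) is passed completely: s = 24.0000 + (-9) = 15.0000
θ = 138° falls in segment 3 (120.1° to 140.7°, simple-harmonic, h = -8): β = 138 − 120.1 = 17.9°, B = 20.6°; Δs = -8/2·(1 − cos(π·0.8689)) = -7.6657; s = 15.0000 − 7.6657 = 7.3343
segment 3 (120.1° to 140.7°, simple-harmonic, h = -8) is passed completely: s = 15.0000 + (-8) = 7.0000
θ = 150° falls in segment 4 (140.7° to 175.4°, uniform, h = 11): β = 150 − 140.7 = 9.3°, B = 34.7°; Δs = 11·9.3/34.7 = 2.9481; s = 7.0000 + 2.9481 = 9.9481

θ=80.4°: 23.7590
θ=106.4°: 16.2117
θ=138°: 7.3343
θ=150°: 9.9481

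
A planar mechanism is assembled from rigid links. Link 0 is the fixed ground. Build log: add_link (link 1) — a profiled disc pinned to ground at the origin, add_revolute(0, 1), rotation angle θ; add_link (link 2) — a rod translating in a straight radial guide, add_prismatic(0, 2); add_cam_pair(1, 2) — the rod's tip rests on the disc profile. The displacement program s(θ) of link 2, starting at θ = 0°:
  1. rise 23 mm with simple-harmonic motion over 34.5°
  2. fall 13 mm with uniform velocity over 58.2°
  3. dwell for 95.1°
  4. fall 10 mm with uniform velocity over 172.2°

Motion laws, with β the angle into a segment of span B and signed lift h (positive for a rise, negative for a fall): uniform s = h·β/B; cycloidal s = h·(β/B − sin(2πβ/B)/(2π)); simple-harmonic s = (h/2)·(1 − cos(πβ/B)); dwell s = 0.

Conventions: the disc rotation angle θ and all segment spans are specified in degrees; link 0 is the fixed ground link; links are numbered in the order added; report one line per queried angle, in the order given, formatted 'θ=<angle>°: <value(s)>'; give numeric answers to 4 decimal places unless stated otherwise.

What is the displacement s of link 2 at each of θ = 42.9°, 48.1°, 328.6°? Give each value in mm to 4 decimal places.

seg 1 [0°–34.5°] simple-harmonic, h=23: full span → s += 23 → s = 23.0000
seg 2 [34.5°–92.7°] uniform, h=-13: θ=42.9° here. β=8.4, B=58.2. -13·8.4/58.2 = -1.8763 → s = 21.1237
seg 2 [34.5°–92.7°] uniform, h=-13: θ=48.1° here. β=13.6, B=58.2. -13·13.6/58.2 = -3.0378 → s = 19.9622
seg 2 [34.5°–92.7°] uniform, h=-13: full span → s += -13 → s = 10.0000
seg 3 [92.7°–187.8°] dwell: s stays 10.0000
seg 4 [187.8°–360°] uniform, h=-10: θ=328.6° here. β=140.8, B=172.2. -10·140.8/172.2 = -8.1765 → s = 1.8235

θ=42.9°: 21.1237
θ=48.1°: 19.9622
θ=328.6°: 1.8235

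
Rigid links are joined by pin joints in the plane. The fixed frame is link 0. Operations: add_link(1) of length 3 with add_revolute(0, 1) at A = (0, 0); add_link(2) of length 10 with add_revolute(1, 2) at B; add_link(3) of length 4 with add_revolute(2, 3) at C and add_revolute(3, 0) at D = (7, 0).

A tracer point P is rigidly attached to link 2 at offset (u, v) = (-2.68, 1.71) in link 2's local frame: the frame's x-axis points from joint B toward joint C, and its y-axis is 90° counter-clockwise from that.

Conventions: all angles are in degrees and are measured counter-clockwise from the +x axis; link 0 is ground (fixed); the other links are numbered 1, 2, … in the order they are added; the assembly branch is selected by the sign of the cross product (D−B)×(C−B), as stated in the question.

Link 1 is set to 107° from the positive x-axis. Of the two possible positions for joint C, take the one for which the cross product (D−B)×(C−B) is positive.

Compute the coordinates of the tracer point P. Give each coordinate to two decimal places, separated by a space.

A=(0,0), D=(7.00,0)
B = A + 3.00·(cos107°, sin107°) = (-0.8771, 2.8689)
|BD| = 8.3833
circle(B,10.00) ∩ circle(D,4.00): a=9.2016, h=3.9154
  candidates: C₊=(9.1088,3.3989) cross=32.824; C₋=(6.4290,-3.9590) cross=-32.824
  branch + wants cross > 0 → take C=(9.1088,3.3989) (cross=32.824)
ex = (C−B)/|BC| = (0.9986,0.0530); ey = (-0.0530,0.9986)
P = B + -2.68·ex + 1.71·ey = (-3.6440,4.4345)

-3.64 4.43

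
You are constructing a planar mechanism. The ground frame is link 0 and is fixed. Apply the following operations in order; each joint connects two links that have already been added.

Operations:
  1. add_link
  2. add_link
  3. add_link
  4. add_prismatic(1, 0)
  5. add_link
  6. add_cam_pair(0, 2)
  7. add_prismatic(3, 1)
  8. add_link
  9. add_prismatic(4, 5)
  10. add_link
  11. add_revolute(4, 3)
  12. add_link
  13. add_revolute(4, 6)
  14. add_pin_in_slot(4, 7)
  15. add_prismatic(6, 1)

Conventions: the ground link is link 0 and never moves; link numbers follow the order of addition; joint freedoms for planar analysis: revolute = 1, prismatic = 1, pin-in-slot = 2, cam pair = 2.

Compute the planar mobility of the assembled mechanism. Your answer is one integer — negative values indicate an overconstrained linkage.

(L,J1,J2)=(1,0,0); link0 fixed
link1: (2,0,0)
link2: (3,0,0)
link3: (4,0,0)
P 1-0 [J1]: (4,1,0)
link4: (5,1,0)
C 0-2 [J2]: (5,1,1)
P 3-1 [J1]: (5,2,1)
link5: (6,2,1)
P 4-5 [J1]: (6,3,1)
link6: (7,3,1)
R 4-3 [J1]: (7,4,1)
link7: (8,4,1)
R 4-6 [J1]: (8,5,1)
PS 4-7 [J2]: (8,5,2)
P 6-1 [J1]: (8,6,2)
Grübler: 3·7 − 2·6 − 2 = 7

M = 7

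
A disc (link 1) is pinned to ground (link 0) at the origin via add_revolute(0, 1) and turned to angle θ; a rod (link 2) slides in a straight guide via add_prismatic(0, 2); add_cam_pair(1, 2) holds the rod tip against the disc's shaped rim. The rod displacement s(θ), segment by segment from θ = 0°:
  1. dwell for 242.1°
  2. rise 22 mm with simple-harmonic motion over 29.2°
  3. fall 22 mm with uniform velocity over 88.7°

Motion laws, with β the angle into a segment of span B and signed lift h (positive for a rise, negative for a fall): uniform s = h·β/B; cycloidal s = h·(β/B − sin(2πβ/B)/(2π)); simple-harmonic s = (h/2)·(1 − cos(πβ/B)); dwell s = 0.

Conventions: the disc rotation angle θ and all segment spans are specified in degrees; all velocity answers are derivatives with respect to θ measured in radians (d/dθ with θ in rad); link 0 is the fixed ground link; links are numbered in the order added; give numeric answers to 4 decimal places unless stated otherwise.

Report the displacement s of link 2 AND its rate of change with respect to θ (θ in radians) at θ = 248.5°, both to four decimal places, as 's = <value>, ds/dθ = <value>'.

segment 1 (0° to 242.1°, dwell): s unchanged at 0.0000
θ = 248.5° falls in segment 2 (242.1° to 271.3°, simple-harmonic, h = 22): β = 248.5 − 242.1 = 6.4°, B = 29.2°; Δs = 22/2·(1 − cos(π·0.2192)) = 2.5063; s = 0.0000 + 2.5063 = 2.5063
velocity in seg [242.1°–271.3°] (simple-harmonic), θ in radians: β = 6.4° = 0.1117 rad, B = 29.2° = 0.5096 rad; ds/dθ = (πh/(2B)) sin(πβ/B) = (π·22/(2·0.5096)) sin(π·0.2192) = 43.087533 mm/rad

s = 2.5063, ds/dθ = 43.0875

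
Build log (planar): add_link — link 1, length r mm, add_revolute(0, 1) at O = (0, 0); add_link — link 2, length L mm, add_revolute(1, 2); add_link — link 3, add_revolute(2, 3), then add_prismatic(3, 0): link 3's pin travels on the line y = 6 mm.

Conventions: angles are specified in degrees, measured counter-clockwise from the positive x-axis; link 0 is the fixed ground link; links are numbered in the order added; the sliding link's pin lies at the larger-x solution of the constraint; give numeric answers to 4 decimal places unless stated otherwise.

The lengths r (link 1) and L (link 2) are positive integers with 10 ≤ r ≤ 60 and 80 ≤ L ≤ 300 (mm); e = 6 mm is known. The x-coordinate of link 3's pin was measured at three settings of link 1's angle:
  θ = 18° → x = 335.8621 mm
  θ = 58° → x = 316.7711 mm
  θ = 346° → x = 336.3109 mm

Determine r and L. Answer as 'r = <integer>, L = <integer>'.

constraint per measurement: (x − r cos θ)² + (r sin θ − e)² = L²
subtracting the θ₁ and θ₂ equations cancels the r² and L² terms:
r = (x₁² − x₂²) / (2[(x₁cos θ₁ + e sin θ₁) − (x₂cos θ₂ + e sin θ₂)]) = 42.0000 → r = 42
L² = (x₁ − r cos θ₁)² + (r sin θ₁ − e)² = 87616.0032 → L = 296.0000 → L = 296
check at θ₃=346°: x = 336.3109 (printed 336.3109) ✓

r = 42, L = 296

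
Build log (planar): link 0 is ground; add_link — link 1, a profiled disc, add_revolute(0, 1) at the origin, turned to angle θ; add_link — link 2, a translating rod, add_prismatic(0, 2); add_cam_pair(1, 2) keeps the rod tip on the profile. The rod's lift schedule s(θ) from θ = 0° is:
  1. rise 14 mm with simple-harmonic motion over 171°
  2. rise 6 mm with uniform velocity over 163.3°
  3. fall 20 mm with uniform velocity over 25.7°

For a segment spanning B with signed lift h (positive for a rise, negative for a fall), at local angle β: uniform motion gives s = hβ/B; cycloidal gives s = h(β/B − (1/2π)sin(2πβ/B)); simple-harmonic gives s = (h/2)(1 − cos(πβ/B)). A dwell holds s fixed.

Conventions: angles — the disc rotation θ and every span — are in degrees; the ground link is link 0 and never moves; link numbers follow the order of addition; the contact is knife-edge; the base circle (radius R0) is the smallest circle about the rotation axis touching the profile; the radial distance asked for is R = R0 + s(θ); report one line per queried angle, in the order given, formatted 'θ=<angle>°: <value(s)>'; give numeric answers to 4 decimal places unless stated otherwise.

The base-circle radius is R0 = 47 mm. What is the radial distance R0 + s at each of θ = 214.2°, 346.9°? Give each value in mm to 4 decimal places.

seg 1 [0°–171°] simple-harmonic, h=14: full span → s += 14 → s = 14.0000
seg 2 [171°–334.3°] uniform, h=6: θ=214.2° here. β=43.2, B=163.3. 6·43.2/163.3 = 1.5873 → s = 15.5873
seg 2 [171°–334.3°] uniform, h=6: full span → s += 6 → s = 20.0000
seg 3 [334.3°–360°] uniform, h=-20: θ=346.9° here. β=12.6, B=25.7. -20·12.6/25.7 = -9.8054 → s = 10.1946
θ=214.2°: R = R0 + s = 47 + 15.5873 = 62.5873
θ=346.9°: R = R0 + s = 47 + 10.1946 = 57.1946

θ=214.2°: 62.5873
θ=346.9°: 57.1946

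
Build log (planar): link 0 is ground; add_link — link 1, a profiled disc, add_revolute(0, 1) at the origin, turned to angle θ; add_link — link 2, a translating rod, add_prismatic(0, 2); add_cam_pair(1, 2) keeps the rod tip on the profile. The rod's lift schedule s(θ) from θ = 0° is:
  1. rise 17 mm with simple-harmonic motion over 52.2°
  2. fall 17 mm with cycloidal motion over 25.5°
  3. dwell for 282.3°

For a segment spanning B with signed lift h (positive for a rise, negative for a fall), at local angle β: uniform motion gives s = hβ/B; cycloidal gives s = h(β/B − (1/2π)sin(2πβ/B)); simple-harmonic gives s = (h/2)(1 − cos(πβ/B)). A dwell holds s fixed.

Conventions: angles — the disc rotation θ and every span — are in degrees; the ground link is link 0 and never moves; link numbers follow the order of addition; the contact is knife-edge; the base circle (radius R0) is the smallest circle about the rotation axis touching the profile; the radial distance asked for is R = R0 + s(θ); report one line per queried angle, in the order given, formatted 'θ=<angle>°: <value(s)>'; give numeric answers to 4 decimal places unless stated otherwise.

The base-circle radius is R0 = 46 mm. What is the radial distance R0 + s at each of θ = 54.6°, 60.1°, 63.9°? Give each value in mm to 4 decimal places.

seg 1 [0°–52.2°] simple-harmonic, h=17: full span → s += 17 → s = 17.0000
seg 2 [52.2°–77.7°] cycloidal, h=-17: θ=54.6° here. β=2.4, B=25.5. -17·(0.0941 − sin(2π·0.0941)/(2π)) = -0.0916 → s = 16.9084
seg 2 [52.2°–77.7°] cycloidal, h=-17: θ=60.1° here. β=7.9, B=25.5. -17·(0.3098 − sin(2π·0.3098)/(2π)) = -2.7498 → s = 14.2502
seg 2 [52.2°–77.7°] cycloidal, h=-17: θ=63.9° here. β=11.7, B=25.5. -17·(0.4588 − sin(2π·0.4588)/(2π)) = -7.1078 → s = 9.8922
θ=54.6°: R = R0 + s = 46 + 16.9084 = 62.9084
θ=60.1°: R = R0 + s = 46 + 14.2502 = 60.2502
θ=63.9°: R = R0 + s = 46 + 9.8922 = 55.8922

θ=54.6°: 62.9084
θ=60.1°: 60.2502
θ=63.9°: 55.8922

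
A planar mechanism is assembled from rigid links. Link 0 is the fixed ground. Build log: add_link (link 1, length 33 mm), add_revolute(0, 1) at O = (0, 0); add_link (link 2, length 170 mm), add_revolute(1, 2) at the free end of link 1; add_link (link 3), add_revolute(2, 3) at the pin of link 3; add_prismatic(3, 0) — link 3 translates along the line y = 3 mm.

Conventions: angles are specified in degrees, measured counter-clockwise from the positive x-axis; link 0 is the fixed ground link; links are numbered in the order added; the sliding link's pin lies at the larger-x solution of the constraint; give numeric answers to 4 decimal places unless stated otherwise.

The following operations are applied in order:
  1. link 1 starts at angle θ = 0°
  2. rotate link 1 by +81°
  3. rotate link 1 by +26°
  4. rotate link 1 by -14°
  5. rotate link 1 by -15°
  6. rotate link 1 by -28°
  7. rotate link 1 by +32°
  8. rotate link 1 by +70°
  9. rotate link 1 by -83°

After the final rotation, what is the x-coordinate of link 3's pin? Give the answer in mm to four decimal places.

geometry: r = 33 mm, L = 170 mm, e = 3 mm; θ starts at 0°
rotate link 1 by +81°: θ ← 0° +81° = 81°
rotate link 1 by +26°: θ ← 81° +26° = 107°
rotate link 1 by -14°: θ ← 107° -14° = 93°
rotate link 1 by -15°: θ ← 93° -15° = 78°
rotate link 1 by -28°: θ ← 78° -28° = 50°
rotate link 1 by +32°: θ ← 50° +32° = 82°
rotate link 1 by +70°: θ ← 82° +70° = 152°
rotate link 1 by -83°: θ ← 152° -83° = 69°
crank pin P = (r cos θ, r sin θ) = (11.826142, 30.808154)
h = r sin θ − e = 30.808154 − 3 = 27.808154
x = r cos θ + √(L² − h²) = 11.826142 + 167.710186 = 179.536329

179.5363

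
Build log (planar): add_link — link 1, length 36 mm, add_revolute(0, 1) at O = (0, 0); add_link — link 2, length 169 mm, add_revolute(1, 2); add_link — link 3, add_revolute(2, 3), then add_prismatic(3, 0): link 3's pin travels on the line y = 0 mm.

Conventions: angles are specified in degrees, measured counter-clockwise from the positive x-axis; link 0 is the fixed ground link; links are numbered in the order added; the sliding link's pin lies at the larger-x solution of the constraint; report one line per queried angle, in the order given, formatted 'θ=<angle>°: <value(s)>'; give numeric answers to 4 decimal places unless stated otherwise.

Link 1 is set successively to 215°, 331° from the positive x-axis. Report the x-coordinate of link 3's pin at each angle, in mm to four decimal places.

geometry: r = 36 mm, L = 169 mm, e = 0 mm
θ=215°: crank pin P = (r cos θ, r sin θ) = (-29.489474, -20.648752)
θ=215°: h = r sin θ − e = -20.648752 − 0 = -20.648752
θ=215°: x = r cos θ + √(L² − h²) = -29.489474 + 167.733804 = 138.244331
θ=331°: crank pin P = (r cos θ, r sin θ) = (31.486309, -17.453146)
θ=331°: h = r sin θ − e = -17.453146 − 0 = -17.453146
θ=331°: x = r cos θ + √(L² − h²) = 31.486309 + 168.096364 = 199.582674

θ=215°: 138.2443
θ=331°: 199.5827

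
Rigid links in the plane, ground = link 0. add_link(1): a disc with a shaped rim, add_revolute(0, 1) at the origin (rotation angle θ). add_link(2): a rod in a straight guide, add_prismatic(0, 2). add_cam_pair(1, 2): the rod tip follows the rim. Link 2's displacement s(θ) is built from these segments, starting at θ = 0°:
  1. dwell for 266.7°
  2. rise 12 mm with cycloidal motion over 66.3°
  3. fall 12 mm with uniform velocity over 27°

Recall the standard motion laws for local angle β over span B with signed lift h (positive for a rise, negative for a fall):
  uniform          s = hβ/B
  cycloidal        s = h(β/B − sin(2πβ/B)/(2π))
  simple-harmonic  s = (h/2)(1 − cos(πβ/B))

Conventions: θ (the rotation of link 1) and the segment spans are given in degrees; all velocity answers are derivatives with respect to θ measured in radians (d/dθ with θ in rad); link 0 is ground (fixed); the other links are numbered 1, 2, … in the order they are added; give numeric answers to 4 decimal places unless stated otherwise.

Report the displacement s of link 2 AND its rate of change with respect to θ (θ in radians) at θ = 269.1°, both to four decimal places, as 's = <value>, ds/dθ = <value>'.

segment 1 (0° to 266.7°, dwell): s unchanged at 0.0000
θ = 269.1° falls in segment 2 (266.7° to 333°, cycloidal, h = 12): β = 269.1 − 266.7 = 2.4°, B = 66.3°; Δs = 12·(0.0362 − sin(2π·0.0362)/(2π)) = 0.0037; s = 0.0000 + 0.0037 = 0.0037
velocity in seg [266.7°–333°] (cycloidal), θ in radians: β = 2.4° = 0.0419 rad, B = 66.3° = 1.1572 rad; ds/dθ = (h/B)(1 − cos(2πβ/B)) = (12/1.1572)(1 − cos(2π·0.0362)) = 0.267081 mm/rad

s = 0.0037, ds/dθ = 0.2671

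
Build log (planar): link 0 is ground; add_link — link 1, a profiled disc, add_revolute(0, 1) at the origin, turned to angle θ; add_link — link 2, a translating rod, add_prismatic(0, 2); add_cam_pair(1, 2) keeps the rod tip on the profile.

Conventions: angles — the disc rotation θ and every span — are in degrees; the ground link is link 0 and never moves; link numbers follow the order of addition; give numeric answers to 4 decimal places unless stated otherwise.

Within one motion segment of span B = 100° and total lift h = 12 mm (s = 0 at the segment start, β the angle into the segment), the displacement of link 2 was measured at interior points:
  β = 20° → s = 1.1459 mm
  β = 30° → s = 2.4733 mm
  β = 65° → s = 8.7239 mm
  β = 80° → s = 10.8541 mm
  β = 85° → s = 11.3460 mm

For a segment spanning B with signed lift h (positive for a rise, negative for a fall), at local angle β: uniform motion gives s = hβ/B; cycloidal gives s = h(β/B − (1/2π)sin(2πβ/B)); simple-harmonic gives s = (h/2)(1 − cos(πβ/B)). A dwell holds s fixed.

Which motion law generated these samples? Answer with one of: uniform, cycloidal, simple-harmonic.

candidates at β/B = r: uniform s = h·r (linear in β); cycloidal s = h·(r − sin(2πr)/(2π)); simple-harmonic s = (h/2)(1 − cos(πr))
β=20°: printed 1.1459 | uniform 2.4000, cycloidal 0.5836, simple-harmonic 1.1459
β=30°: printed 2.4733 | uniform 3.6000, cycloidal 1.7836, simple-harmonic 2.4733
β=65°: printed 8.7239 | uniform 7.8000, cycloidal 9.3451, simple-harmonic 8.7239
β=80°: printed 10.8541 | uniform 9.6000, cycloidal 11.4164, simple-harmonic 10.8541
β=85°: printed 11.3460 | uniform 10.2000, cycloidal 11.7451, simple-harmonic 11.3460
only one law matches every sample → simple-harmonic

simple-harmonic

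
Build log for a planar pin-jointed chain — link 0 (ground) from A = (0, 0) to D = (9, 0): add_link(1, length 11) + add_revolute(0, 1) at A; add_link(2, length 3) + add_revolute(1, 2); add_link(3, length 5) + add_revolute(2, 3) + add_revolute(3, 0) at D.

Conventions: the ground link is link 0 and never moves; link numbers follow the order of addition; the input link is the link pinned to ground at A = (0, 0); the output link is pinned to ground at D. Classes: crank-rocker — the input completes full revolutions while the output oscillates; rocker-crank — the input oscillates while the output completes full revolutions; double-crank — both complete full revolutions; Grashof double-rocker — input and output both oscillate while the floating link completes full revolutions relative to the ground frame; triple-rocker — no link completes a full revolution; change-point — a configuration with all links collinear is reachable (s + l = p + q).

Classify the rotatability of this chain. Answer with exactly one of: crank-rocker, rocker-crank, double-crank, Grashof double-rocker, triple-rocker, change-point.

lengths: ground=9, input=11, coupler=3, output=5
sorted: s=3 (shortest), l=11 (longest), p+q=14
s + l = 14 vs p + q = 14
s + l = p + q → change-point (collinear configuration reachable)

change-point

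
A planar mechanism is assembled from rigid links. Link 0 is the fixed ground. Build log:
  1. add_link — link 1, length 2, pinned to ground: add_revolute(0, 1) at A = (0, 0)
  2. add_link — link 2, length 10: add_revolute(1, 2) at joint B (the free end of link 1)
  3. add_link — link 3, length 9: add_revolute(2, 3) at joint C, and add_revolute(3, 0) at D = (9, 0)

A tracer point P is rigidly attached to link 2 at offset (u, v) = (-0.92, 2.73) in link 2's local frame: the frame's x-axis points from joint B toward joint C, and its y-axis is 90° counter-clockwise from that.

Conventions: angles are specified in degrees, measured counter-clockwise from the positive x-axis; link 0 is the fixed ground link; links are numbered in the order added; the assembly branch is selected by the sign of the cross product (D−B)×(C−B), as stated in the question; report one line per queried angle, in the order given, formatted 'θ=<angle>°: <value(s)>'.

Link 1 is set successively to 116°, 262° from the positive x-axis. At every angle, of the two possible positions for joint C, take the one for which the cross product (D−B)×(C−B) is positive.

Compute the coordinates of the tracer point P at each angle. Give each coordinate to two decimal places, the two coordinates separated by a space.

A=(0,0), D=(9.00,0)
θ=116°: B = A + 2.00·(cos116°, sin116°) = (-0.8767, 1.7976)
θ=116°: |BD| = 10.0390
θ=116°: circle(B,10.00) ∩ circle(D,9.00): a=5.9658, h=8.0255
θ=116°:   candidates: C₊=(6.4297,8.6252) cross=80.568; C₋=(3.5556,-7.1665) cross=-80.568
θ=116°:   branch + wants cross > 0 → take C=(6.4297,8.6252) (cross=80.568)
θ=116°: ex = (C−B)/|BC| = (0.7306,0.6828); ey = (-0.6828,0.7306)
θ=116°: P = B + -0.92·ex + 2.73·ey = (-3.4129,3.1641)
θ=262°: B = A + 2.00·(cos262°, sin262°) = (-0.2783, -1.9805)
θ=262°: |BD| = 9.4874
θ=262°: circle(B,10.00) ∩ circle(D,9.00): a=5.7450, h=8.1850
θ=262°:   candidates: C₊=(3.6314,7.2235) cross=77.654; C₋=(7.0488,-8.7859) cross=-77.654
θ=262°:   branch + wants cross > 0 → take C=(3.6314,7.2235) (cross=77.654)
θ=262°: ex = (C−B)/|BC| = (0.3910,0.9204); ey = (-0.9204,0.3910)
θ=262°: P = B + -0.92·ex + 2.73·ey = (-3.1507,-1.7599)

θ=116°: -3.41 3.16
θ=262°: -3.15 -1.76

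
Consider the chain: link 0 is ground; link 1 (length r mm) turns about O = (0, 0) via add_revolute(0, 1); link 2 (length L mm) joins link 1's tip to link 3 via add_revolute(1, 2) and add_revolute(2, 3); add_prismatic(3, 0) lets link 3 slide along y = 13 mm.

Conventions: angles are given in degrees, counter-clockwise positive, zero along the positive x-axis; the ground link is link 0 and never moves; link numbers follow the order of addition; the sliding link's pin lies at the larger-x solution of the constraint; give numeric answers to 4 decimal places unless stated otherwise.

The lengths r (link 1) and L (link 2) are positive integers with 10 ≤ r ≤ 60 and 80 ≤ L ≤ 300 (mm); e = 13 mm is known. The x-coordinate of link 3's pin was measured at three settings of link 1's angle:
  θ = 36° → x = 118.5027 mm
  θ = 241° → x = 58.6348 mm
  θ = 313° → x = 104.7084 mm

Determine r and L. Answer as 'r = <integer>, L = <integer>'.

constraint per measurement: (x − r cos θ)² + (r sin θ − e)² = L²
subtracting the θ₁ and θ₂ equations cancels the r² and L² terms:
r = (x₁² − x₂²) / (2[(x₁cos θ₁ + e sin θ₁) − (x₂cos θ₂ + e sin θ₂)]) = 37.0000 → r = 37
L² = (x₁ − r cos θ₁)² + (r sin θ₁ − e)² = 7921.0088 → L = 89.0000 → L = 89
check at θ₃=313°: x = 104.7084 (printed 104.7084) ✓

r = 37, L = 89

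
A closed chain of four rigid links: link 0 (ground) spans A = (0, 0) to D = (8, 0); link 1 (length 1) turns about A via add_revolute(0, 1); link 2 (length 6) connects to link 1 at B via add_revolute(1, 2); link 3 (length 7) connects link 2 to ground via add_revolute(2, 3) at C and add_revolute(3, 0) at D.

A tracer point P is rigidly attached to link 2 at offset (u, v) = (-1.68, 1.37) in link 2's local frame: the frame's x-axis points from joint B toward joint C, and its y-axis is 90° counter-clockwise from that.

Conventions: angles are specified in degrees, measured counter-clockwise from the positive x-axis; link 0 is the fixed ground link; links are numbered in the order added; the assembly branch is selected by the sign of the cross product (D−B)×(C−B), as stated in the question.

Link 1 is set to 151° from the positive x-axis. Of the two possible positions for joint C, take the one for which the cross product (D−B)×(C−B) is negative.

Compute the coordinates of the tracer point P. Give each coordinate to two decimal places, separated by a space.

A=(0,0), D=(8.00,0)
B = A + 1.00·(cos151°, sin151°) = (-0.8746, 0.4848)
|BD| = 8.8879
circle(B,6.00) ∩ circle(D,7.00): a=3.7126, h=4.7135
  candidates: C₊=(3.0896,4.9887) cross=41.893; C₋=(2.5753,-4.4241) cross=-41.893
  branch - wants cross < 0 → take C=(2.5753,-4.4241) (cross=-41.893)
ex = (C−B)/|BC| = (0.5750,-0.8182); ey = (0.8182,0.5750)
P = B + -1.68·ex + 1.37·ey = (-0.7197,2.6471)

-0.72 2.65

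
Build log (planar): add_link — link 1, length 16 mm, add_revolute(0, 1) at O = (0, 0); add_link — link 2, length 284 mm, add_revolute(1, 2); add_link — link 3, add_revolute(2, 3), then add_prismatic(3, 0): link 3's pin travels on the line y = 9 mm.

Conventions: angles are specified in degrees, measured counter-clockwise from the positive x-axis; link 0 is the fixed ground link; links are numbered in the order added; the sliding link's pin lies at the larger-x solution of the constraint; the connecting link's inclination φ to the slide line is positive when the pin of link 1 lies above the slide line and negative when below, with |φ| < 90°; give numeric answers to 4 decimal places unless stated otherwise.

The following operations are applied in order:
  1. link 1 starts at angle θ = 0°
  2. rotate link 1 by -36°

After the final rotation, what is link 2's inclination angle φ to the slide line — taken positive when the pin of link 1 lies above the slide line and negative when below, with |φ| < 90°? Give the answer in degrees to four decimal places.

geometry: r = 16 mm, L = 284 mm, e = 9 mm; θ starts at 0°
rotate link 1 by -36°: θ ← 0° -36° = -36°
h = r sin θ − e = -9.404564 − 9 = -18.404564
sin φ = h / L = -18.404564 / 284 = -0.06480480
φ = arcsin(-0.06480480) = -3.715646°

-3.7156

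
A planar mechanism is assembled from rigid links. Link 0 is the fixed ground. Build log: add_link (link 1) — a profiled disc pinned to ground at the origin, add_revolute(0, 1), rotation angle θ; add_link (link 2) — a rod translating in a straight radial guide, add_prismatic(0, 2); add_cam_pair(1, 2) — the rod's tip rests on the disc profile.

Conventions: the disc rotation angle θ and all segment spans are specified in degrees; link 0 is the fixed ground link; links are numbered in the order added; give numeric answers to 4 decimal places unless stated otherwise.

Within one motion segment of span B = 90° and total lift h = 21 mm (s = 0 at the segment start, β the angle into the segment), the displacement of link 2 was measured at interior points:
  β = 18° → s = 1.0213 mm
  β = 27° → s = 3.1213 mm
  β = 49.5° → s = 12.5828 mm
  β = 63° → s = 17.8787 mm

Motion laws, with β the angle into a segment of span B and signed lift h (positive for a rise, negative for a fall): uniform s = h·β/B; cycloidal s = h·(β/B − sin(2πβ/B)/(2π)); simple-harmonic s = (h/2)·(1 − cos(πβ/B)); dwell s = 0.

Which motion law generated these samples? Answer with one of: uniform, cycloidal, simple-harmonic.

candidates at β/B = r: uniform s = h·r (linear in β); cycloidal s = h·(r − sin(2πr)/(2π)); simple-harmonic s = (h/2)(1 − cos(πr))
β=18°: printed 1.0213 | uniform 4.2000, cycloidal 1.0213, simple-harmonic 2.0053
β=27°: printed 3.1213 | uniform 6.3000, cycloidal 3.1213, simple-harmonic 4.3283
β=49.5°: printed 12.5828 | uniform 11.5500, cycloidal 12.5828, simple-harmonic 12.1426
β=63°: printed 17.8787 | uniform 14.7000, cycloidal 17.8787, simple-harmonic 16.6717
only one law matches every sample → cycloidal

cycloidal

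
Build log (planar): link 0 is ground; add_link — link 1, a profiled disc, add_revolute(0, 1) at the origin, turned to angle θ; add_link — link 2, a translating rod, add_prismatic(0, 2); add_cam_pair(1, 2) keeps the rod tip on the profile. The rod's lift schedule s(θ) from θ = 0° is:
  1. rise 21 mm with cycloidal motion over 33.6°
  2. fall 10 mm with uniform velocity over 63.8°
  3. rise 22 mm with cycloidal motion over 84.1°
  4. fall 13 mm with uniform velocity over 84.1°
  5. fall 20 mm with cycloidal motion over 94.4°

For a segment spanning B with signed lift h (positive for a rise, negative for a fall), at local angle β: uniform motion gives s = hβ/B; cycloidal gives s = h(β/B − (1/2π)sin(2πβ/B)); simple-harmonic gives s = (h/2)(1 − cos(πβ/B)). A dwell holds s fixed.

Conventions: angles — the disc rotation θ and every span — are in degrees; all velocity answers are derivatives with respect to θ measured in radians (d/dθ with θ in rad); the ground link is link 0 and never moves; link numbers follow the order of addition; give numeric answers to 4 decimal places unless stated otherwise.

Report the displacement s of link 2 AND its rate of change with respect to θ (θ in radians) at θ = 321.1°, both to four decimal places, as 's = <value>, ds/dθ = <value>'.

seg 1 [0°–33.6°] cycloidal, h=21: full span → s += 21 → s = 21.0000
seg 2 [33.6°–97.4°] uniform, h=-10: full span → s += -10 → s = 11.0000
seg 3 [97.4°–181.5°] cycloidal, h=22: full span → s += 22 → s = 33.0000
seg 4 [181.5°–265.6°] uniform, h=-13: full span → s += -13 → s = 20.0000
seg 5 [265.6°–360°] cycloidal, h=-20: θ=321.1° here. β=55.5, B=94.4. -20·(0.5879 − sin(2π·0.5879)/(2π)) = -13.4289 → s = 6.5711
velocity in seg [265.6°–360°] (cycloidal), θ in radians: β = 55.5° = 0.9687 rad, B = 94.4° = 1.6476 rad; ds/dθ = (h/B)(1 − cos(2πβ/B)) = ((-20)/1.6476)(1 − cos(2π·0.5879)) = -22.472158 mm/rad

s = 6.5711, ds/dθ = -22.4722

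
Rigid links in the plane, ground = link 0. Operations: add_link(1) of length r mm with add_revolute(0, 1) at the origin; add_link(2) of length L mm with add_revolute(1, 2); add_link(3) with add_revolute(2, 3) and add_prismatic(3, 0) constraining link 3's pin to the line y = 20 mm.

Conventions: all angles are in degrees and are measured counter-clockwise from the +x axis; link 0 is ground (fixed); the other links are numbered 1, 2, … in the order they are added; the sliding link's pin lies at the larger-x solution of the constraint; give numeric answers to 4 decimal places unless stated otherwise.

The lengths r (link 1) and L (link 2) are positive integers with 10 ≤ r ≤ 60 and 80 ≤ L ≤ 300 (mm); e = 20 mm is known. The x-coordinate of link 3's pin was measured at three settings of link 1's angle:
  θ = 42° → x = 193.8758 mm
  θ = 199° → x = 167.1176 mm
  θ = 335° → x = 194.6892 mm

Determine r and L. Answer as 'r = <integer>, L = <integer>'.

constraint per measurement: (x − r cos θ)² + (r sin θ − e)² = L²
subtracting the θ₁ and θ₂ equations cancels the r² and L² terms:
r = (x₁² − x₂²) / (2[(x₁cos θ₁ + e sin θ₁) − (x₂cos θ₂ + e sin θ₂)]) = 15.0000 → r = 15
L² = (x₁ − r cos θ₁)² + (r sin θ₁ − e)² = 33489.0135 → L = 183.0000 → L = 183
check at θ₃=335°: x = 194.6892 (printed 194.6892) ✓

r = 15, L = 183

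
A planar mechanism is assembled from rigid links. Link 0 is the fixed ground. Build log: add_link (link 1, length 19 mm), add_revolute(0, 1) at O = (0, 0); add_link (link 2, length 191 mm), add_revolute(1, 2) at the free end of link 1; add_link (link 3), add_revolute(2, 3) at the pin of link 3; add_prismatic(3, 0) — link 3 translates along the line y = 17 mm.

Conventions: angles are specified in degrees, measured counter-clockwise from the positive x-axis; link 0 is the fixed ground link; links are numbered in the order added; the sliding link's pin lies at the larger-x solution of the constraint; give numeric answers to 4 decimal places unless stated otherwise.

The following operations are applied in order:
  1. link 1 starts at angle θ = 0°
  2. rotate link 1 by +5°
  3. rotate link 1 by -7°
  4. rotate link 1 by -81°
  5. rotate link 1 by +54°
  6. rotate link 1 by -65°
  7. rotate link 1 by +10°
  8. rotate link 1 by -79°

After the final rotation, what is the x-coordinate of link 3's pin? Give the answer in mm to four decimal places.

geometry: r = 19 mm, L = 191 mm, e = 17 mm; θ starts at 0°
rotate link 1 by +5°: θ ← 0° +5° = 5°
rotate link 1 by -7°: θ ← 5° -7° = -2°
rotate link 1 by -81°: θ ← -2° -81° = -83°
rotate link 1 by +54°: θ ← -83° +54° = -29°
rotate link 1 by -65°: θ ← -29° -65° = -94°
rotate link 1 by +10°: θ ← -94° +10° = -84°
rotate link 1 by -79°: θ ← -84° -79° = -163°
crank pin P = (r cos θ, r sin θ) = (-18.169790, -5.555062)
h = r sin θ − e = -5.555062 − 17 = -22.555062
x = r cos θ + √(L² − h²) = -18.169790 + 189.663568 = 171.493778

171.4938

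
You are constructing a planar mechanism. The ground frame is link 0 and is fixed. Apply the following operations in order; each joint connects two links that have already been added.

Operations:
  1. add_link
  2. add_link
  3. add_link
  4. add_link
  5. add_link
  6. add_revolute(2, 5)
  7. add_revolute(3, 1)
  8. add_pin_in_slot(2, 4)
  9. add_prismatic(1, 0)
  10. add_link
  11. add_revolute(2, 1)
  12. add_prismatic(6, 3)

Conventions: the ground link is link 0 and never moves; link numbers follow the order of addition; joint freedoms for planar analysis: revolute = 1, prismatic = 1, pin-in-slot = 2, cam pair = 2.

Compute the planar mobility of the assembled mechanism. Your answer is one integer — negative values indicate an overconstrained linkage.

(L,J1,J2)=(1,0,0); link0 fixed
link1: (2,0,0)
link2: (3,0,0)
link3: (4,0,0)
link4: (5,0,0)
link5: (6,0,0)
R 2-5 [J1]: (6,1,0)
R 3-1 [J1]: (6,2,0)
PS 2-4 [J2]: (6,2,1)
P 1-0 [J1]: (6,3,1)
link6: (7,3,1)
R 2-1 [J1]: (7,4,1)
P 6-3 [J1]: (7,5,1)
Grübler: 3·6 − 2·5 − 1 = 7

M = 7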